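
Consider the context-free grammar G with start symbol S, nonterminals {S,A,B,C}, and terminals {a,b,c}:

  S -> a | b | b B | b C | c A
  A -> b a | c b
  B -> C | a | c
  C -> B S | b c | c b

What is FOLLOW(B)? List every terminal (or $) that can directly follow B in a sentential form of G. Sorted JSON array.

FIRST sets, iterate to fixpoint:
[1]
  A via A→b a: +{b}
  A via A→c b: +{c}
  B via B→a: +{a}
  B via B→c: +{c}
  C via C→B S: +{a,c}
  C via C→b c: +{b}
  S via S→a: +{a}
  S via S→b: +{b}
  S via S→c A: +{c}
  S: {a,b,c}  A: {b,c}  B: {a,c}  C: {a,b,c}
[2]
  B via B→C: +{b}
  S: {a,b,c}  A: {b,c}  B: {a,b,c}  C: {a,b,c}
[3] (no change)
  S: {a,b,c}  A: {b,c}  B: {a,b,c}  C: {a,b,c}

FOLLOW iteration:
seed FOLLOW(S) with $
round 1:
  C→B S: FOLLOW(B) ⊇ FIRST(S) = {a,b,c}; new: +{a,b,c}
  S→b B: FOLLOW(B) ⊇ FOLLOW(S) ⊇ {$}; new: +{$}
  S→b C: FOLLOW(C) ⊇ FOLLOW(S) ⊇ {$}; new: +{$}
  S→c A: FOLLOW(A) ⊇ FOLLOW(S) ⊇ {$}; new: +{$}
  S: {$}  A: {$}  B: {$,a,b,c}  C: {$}
round 2:
  B→C: FOLLOW(C) ⊇ FOLLOW(B) ⊇ {$,a,b,c}; new: +{a,b,c}
  C→B S: FOLLOW(S) ⊇ FOLLOW(C) ⊇ {$,a,b,c}; new: +{a,b,c}
  S→c A: FOLLOW(A) ⊇ FOLLOW(S) ⊇ {$,a,b,c}; new: +{a,b,c}
  S: {$,a,b,c}  A: {$,a,b,c}  B: {$,a,b,c}  C: {$,a,b,c}
round 3: done
  S: {$,a,b,c}  A: {$,a,b,c}  B: {$,a,b,c}  C: {$,a,b,c}

FOLLOW(B) = ["$", "a", "b", "c"]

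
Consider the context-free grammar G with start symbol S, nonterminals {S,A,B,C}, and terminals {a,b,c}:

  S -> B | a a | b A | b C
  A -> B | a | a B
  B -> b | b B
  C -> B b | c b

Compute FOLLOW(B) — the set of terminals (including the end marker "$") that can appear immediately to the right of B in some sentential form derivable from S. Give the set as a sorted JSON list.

Compute FIRST by fixpoint:
iter 1:
  A via A→a: +{a}
  B via B→b: +{b}
  C via C→B b: +{b}
  C via C→c b: +{c}
  S via S→B: +{b}
  S via S→a a: +{a}
  S: {a,b}  A: {a}  B: {b}  C: {b,c}
iter 2:
  A via A→B: +{b}
  S: {a,b}  A: {a,b}  B: {b}  C: {b,c}
iter 3: (stable)
  S: {a,b}  A: {a,b}  B: {b}  C: {b,c}

FOLLOW iteration:
FOLLOW(S) := {$}
[1]
  C→B b: FOLLOW(B) ⊇ FIRST(b) = {b}; new: +{b}
  S→B: FOLLOW(B) ⊇ FOLLOW(S) ⊇ {$}; new: +{$}
  S→b A: FOLLOW(A) ⊇ FOLLOW(S) ⊇ {$}; new: +{$}
  S→b C: FOLLOW(C) ⊇ FOLLOW(S) ⊇ {$}; new: +{$}
  FOLLOW(S)={$}  FOLLOW(A)={$}  FOLLOW(B)={$,b}  FOLLOW(C)={$}
[2] — fixpoint
  FOLLOW(S)={$}  FOLLOW(A)={$}  FOLLOW(B)={$,b}  FOLLOW(C)={$}

FOLLOW(B) = ["$", "b"]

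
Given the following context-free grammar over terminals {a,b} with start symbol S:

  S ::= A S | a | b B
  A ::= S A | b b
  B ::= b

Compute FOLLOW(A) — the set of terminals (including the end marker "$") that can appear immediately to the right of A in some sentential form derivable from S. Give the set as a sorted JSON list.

Compute FIRST by fixpoint:
[1]
  A via A→b b: +{b}
  B via B→b: +{b}
  S via S→A S: +{b}
  S via S→a: +{a}
  FIRST[S]={a,b}  FIRST[A]={b}  FIRST[B]={b}
[2]
  A via A→S A: +{a}
  FIRST[S]={a,b}  FIRST[A]={a,b}  FIRST[B]={b}
[3] — fixpoint
  FIRST[S]={a,b}  FIRST[A]={a,b}  FIRST[B]={b}

Compute FOLLOW by fixpoint:
FOLLOW(S) := {$}
[1]
  A→S A: FOLLOW(S) ⊇ FIRST(A) = {a,b}; new: +{a,b}
  S→A S: FOLLOW(A) ⊇ FIRST(S) = {a,b}; new: +{a,b}
  S→b B: FOLLOW(B) ⊇ FOLLOW(S) ⊇ {$,a,b}; new: +{$,a,b}
  FOLLOW[S]={$,a,b}  FOLLOW[A]={a,b}  FOLLOW[B]={$,a,b}
[2] done
  FOLLOW[S]={$,a,b}  FOLLOW[A]={a,b}  FOLLOW[B]={$,a,b}

FOLLOW(A) = ["a", "b"]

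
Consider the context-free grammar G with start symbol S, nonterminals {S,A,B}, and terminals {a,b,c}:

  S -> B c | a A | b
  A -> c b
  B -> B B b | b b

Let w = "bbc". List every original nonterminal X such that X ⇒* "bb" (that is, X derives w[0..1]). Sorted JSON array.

CNF form of G:
  S -> B T0 | T2 A | b
  A -> T0 T1
  B -> B X3 | T1 T1
  T0 -> c
  T1 -> b
  T2 -> a
  X3 -> B T1

CYK fill, restricted to cells inside w[0..1]:
  cell(0,0) b: {S,T1}  orig:{S}
  cell(1,1) b: {S,T1}  orig:{S}
  cell(0,1) bb: {B}

Original NTs in T[0,1] deriving "bb": ["B"]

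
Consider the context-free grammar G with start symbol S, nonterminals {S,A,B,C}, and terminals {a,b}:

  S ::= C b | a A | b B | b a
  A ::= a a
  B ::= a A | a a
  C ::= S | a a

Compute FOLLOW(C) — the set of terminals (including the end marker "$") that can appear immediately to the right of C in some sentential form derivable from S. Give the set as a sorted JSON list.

FIRST sets, iterate to fixpoint:
round 1:
  A via A→a a: +{a}
  B via B→a A: +{a}
  C via C→a a: +{a}
  S via S→C b: +{a}
  S via S→b B: +{b}
  S: {a,b}  A: {a}  B: {a}  C: {a}
round 2:
  C via C→S: +{b}
  S: {a,b}  A: {a}  B: {a}  C: {a,b}
round 3: done
  S: {a,b}  A: {a}  B: {a}  C: {a,b}

FOLLOW sets:
FOLLOW(S) := {$}
iter 1:
  S→C b: FOLLOW(C) ⊇ FIRST(b) = {b}; new: +{b}
  S→a A: FOLLOW(A) ⊇ FOLLOW(S) ⊇ {$}; new: +{$}
  S→b B: FOLLOW(B) ⊇ FOLLOW(S) ⊇ {$}; new: +{$}
  FOLLOW[S]={$}  FOLLOW[A]={$}  FOLLOW[B]={$}  FOLLOW[C]={b}
iter 2:
  C→S: FOLLOW(S) ⊇ FOLLOW(C) ⊇ {b}; new: +{b}
  S→a A: FOLLOW(A) ⊇ FOLLOW(S) ⊇ {$,b}; new: +{b}
  S→b B: FOLLOW(B) ⊇ FOLLOW(S) ⊇ {$,b}; new: +{b}
  FOLLOW[S]={$,b}  FOLLOW[A]={$,b}  FOLLOW[B]={$,b}  FOLLOW[C]={b}
iter 3: (no change)
  FOLLOW[S]={$,b}  FOLLOW[A]={$,b}  FOLLOW[B]={$,b}  FOLLOW[C]={b}

FOLLOW(C) = ["b"]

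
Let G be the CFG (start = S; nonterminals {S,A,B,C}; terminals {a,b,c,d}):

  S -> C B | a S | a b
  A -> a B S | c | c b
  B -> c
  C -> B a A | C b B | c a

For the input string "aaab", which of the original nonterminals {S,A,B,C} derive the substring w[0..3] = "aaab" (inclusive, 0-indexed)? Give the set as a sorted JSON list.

Convert to CNF:
  S -> C B | T0 S | T0 T2
  A -> T0 X3 | T1 T2 | c
  B -> c
  C -> B X4 | C X5 | T1 T0
  T0 -> a
  T1 -> c
  T2 -> b
  X3 -> B S
  X4 -> T0 A
  X5 -> T2 B

CYK fill (cells [i..j] with 0 ≤ i ≤ j ≤ 3 only):
  T[0,0] 'a' = {T0}  orig:{}
  T[1,1] 'a' = {T0}  orig:{}
  T[2,2] 'a' = {T0}  orig:{}
  T[3,3] 'b' = {T2}  orig:{}
  T[0,1] 'aa' = ∅
  T[1,2] 'aa' = ∅
  T[2,3] 'ab' = {S}
  T[0,2] 'aaa' = ∅
  T[1,3] 'aab' = {S}
  T[0,3] 'aaab' = {S}

Original NTs in T[0,3] deriving "aaab": ["S"]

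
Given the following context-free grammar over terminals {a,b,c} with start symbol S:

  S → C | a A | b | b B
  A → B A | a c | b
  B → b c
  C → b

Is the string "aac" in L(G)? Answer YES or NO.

CNF form of G:
  S -> T0 A | T2 B | b
  A -> B A | T0 T1 | b
  B -> T2 T1
  C -> b
  T0 -> a
  T1 -> c
  T2 -> b

Fill CYK table bottom-up:
  cell(0,0) a: {T0}  orig:{}
  cell(1,1) a: {T0}  orig:{}
  cell(2,2) c: {T1}  orig:{}
  cell(0,1) aa: ∅
  cell(1,2) ac: {A}
  cell(0,2) aac: {S}

S ∈ T[0,2] ⇒ YES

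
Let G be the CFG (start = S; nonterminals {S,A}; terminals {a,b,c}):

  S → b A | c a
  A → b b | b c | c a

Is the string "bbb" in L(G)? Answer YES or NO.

Convert to CNF:
  S -> T0 A | T1 T2
  A -> T0 T0 | T0 T1 | T1 T2
  T0 -> b
  T1 -> c
  T2 -> a

CYK table (by increasing span):
  [0..0]={T0}  "b"  orig:{}
  [1..1]={T0}  "b"  orig:{}
  [2..2]={T0}  "b"  orig:{}
  [0..1]={A}  "bb"
  [1..2]={A}  "bb"
  [0..2]={S}  "bbb"

S ∈ T[0,2] ⇒ YES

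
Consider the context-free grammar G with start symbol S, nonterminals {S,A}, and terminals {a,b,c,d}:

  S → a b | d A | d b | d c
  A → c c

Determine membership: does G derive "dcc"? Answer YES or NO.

CNF form of G:
  S -> T1 T2 | T3 A | T3 T0 | T3 T2
  A -> T0 T0
  T0 -> c
  T1 -> a
  T2 -> b
  T3 -> d

CYK fill:
  T[0,0] 'd' = {T3}  orig:{}
  T[1,1] 'c' = {T0}  orig:{}
  T[2,2] 'c' = {T0}  orig:{}
  T[0,1] 'dc' = {S}
  T[1,2] 'cc' = {A}
  T[0,2] 'dcc' = {S}

S ∈ T[0,2] ⇒ YES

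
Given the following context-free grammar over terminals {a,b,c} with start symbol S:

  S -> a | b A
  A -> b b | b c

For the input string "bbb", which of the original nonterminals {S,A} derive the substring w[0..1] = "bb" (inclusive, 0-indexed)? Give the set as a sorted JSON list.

CNF form of G:
  S -> T0 A | a
  A -> T0 T0 | T0 T1
  T0 -> b
  T1 -> c

Fill CYK table bottom-up (cells [i..j] with 0 ≤ i ≤ j ≤ 1 only):
  [0..0]={T0}  "b"  orig:{}
  [1..1]={T0}  "b"  orig:{}
  [0..1]={A}  "bb"

Original NTs in T[0,1] deriving "bb": ["A"]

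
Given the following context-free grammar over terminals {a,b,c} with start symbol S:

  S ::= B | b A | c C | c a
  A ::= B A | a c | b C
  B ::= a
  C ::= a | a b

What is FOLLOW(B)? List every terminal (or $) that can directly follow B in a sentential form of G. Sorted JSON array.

Compute FIRST by fixpoint:
[1]
  A via A→a c: +{a}
  A via A→b C: +{b}
  B via B→a: +{a}
  C via C→a: +{a}
  S via S→B: +{a}
  S via S→b A: +{b}
  S via S→c C: +{c}
  FIRST[S]={a,b,c}  FIRST[A]={a,b}  FIRST[B]={a}  FIRST[C]={a}
[2] (stable)
  FIRST[S]={a,b,c}  FIRST[A]={a,b}  FIRST[B]={a}  FIRST[C]={a}

Compute FOLLOW by fixpoint:
initialize: $ ∈ FOLLOW(S)
pass 1:
  A→B A: FOLLOW(B) ⊇ FIRST(A) = {a,b}; new: +{a,b}
  S→B: FOLLOW(B) ⊇ FOLLOW(S) ⊇ {$}; new: +{$}
  S→b A: FOLLOW(A) ⊇ FOLLOW(S) ⊇ {$}; new: +{$}
  S→c C: FOLLOW(C) ⊇ FOLLOW(S) ⊇ {$}; new: +{$}
  FOLLOW[S]={$}  FOLLOW[A]={$}  FOLLOW[B]={$,a,b}  FOLLOW[C]={$}
pass 2: — fixpoint
  FOLLOW[S]={$}  FOLLOW[A]={$}  FOLLOW[B]={$,a,b}  FOLLOW[C]={$}

FOLLOW(B) = ["$", "a", "b"]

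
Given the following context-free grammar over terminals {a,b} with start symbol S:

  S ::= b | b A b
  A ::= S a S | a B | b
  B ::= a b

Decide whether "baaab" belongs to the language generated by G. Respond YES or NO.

CNF form of G:
  S -> T1 X3 | b
  A -> S X2 | T0 B | b
  B -> T0 T1
  T0 -> a
  T1 -> b
  X2 -> T0 S
  X3 -> A T1

CYK table (by increasing span):
  T[0,0] 'b' = {A,S,T1}  orig:{A,S}
  T[1,1] 'a' = {T0}  orig:{}
  T[2,2] 'a' = {T0}  orig:{}
  T[3,3] 'a' = {T0}  orig:{}
  T[4,4] 'b' = {A,S,T1}  orig:{A,S}
  T[0,1] 'ba' = ∅
  T[1,2] 'aa' = ∅
  T[2,3] 'aa' = ∅
  T[3,4] 'ab' = {B,X2}  orig:{B}
  T[0,2] 'baa' = ∅
  T[1,3] 'aaa' = ∅
  T[2,4] 'aab' = {A}
  T[0,3] 'baaa' = ∅
  T[1,4] 'aaab' = ∅
  T[0,4] 'baaab' = ∅

S ∉ T[0,4] ⇒ NO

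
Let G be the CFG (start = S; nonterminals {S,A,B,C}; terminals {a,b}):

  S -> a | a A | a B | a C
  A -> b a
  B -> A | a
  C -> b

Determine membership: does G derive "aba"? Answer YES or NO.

Convert to CNF:
  S -> T1 A | T1 B | T1 C | a
  A -> T0 T1
  B -> T0 T1 | a
  C -> b
  T0 -> b
  T1 -> a

CYK table (by increasing span):
  cell(0,0) a: {B,S,T1}  orig:{B,S}
  cell(1,1) b: {C,T0}  orig:{C}
  cell(2,2) a: {B,S,T1}  orig:{B,S}
  cell(0,1) ab: {S}
  cell(1,2) ba: {A,B}
  cell(0,2) aba: {S}

S ∈ T[0,2] ⇒ YES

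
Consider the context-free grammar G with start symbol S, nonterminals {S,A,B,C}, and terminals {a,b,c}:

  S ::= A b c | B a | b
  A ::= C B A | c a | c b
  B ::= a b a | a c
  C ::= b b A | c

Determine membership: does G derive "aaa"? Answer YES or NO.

CNF form of G:
  S -> A X6 | B T1 | b
  A -> C X3 | T0 T1 | T0 T2
  B -> T1 T0 | T1 X4
  C -> T2 X5 | c
  T0 -> c
  T1 -> a
  T2 -> b
  X3 -> B A
  X4 -> T2 T1
  X5 -> T2 A
  X6 -> T2 T0

CYK table (by increasing span):
  [0..0]={T1}  "a"  orig:{}
  [1..1]={T1}  "a"  orig:{}
  [2..2]={T1}  "a"  orig:{}
  [0..1]=∅  "aa"
  [1..2]=∅  "aa"
  [0..2]=∅  "aaa"

S ∉ T[0,2] ⇒ NO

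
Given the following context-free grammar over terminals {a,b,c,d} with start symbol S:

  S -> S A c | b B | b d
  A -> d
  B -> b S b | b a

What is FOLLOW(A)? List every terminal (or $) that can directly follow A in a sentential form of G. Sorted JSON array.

FIRST sets, iterate to fixpoint:
[1]
  A via A→d: +{d}
  B via B→b S b: +{b}
  S via S→b B: +{b}
  FIRST[S]={b}  FIRST[A]={d}  FIRST[B]={b}
[2] (no change)
  FIRST[S]={b}  FIRST[A]={d}  FIRST[B]={b}

Compute FOLLOW by fixpoint:
FOLLOW(S) := {$}
[1]
  B→b S b: FOLLOW(S) ⊇ FIRST(b) = {b}; new: +{b}
  S→S A c: FOLLOW(S) ⊇ FIRST(A) = {d}; new: +{d}
  S→S A c: FOLLOW(A) ⊇ FIRST(c) = {c}; new: +{c}
  S→b B: FOLLOW(B) ⊇ FOLLOW(S) ⊇ {$,b,d}; new: +{$,b,d}
  S: {$,b,d}  A: {c}  B: {$,b,d}
[2] — fixpoint
  S: {$,b,d}  A: {c}  B: {$,b,d}

FOLLOW(A) = ["c"]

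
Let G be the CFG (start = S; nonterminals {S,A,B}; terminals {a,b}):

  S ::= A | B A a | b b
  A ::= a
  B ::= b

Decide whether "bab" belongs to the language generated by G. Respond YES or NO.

CNF form of G:
  S -> B X2 | T1 T1 | a
  A -> a
  B -> b
  T0 -> a
  T1 -> b
  X2 -> A T0

CYK table (by increasing span):
  cell(0,0) b: {B,T1}  orig:{B}
  cell(1,1) a: {A,S,T0}  orig:{A,S}
  cell(2,2) b: {B,T1}  orig:{B}
  cell(0,1) ba: ∅
  cell(1,2) ab: ∅
  cell(0,2) bab: ∅

S ∉ T[0,2] ⇒ NO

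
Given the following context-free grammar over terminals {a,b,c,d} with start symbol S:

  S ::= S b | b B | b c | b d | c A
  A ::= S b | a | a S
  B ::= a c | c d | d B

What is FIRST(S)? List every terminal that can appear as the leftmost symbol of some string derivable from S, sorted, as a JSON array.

Compute FIRST by fixpoint:
iter 1:
  A via A→a: +{a}
  B via B→a c: +{a}
  B via B→c d: +{c}
  B via B→d B: +{d}
  S via S→b B: +{b}
  S via S→c A: +{c}
  S: {b,c}  A: {a}  B: {a,c,d}
iter 2:
  A via A→S b: +{b,c}
  S: {b,c}  A: {a,b,c}  B: {a,c,d}
iter 3: — fixpoint
  S: {b,c}  A: {a,b,c}  B: {a,c,d}

FIRST(S) = ["b", "c"]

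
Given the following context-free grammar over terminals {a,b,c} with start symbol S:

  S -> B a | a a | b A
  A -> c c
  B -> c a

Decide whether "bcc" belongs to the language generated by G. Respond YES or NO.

CNF form of G:
  S -> B T1 | T1 T1 | T2 A
  A -> T0 T0
  B -> T0 T1
  T0 -> c
  T1 -> a
  T2 -> b

Fill CYK table bottom-up:
  [0..0]={T2}  "b"  orig:{}
  [1..1]={T0}  "c"  orig:{}
  [2..2]={T0}  "c"  orig:{}
  [0..1]=∅  "bc"
  [1..2]={A}  "cc"
  [0..2]={S}  "bcc"

S ∈ T[0,2] ⇒ YES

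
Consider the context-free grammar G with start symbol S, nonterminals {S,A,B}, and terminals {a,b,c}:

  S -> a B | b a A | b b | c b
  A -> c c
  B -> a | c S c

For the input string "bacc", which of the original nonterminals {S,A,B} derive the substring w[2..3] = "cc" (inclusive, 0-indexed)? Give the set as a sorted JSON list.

CNF form of G:
  S -> T0 T2 | T1 B | T2 T2 | T2 X4
  A -> T0 T0
  B -> T0 X3 | a
  T0 -> c
  T1 -> a
  T2 -> b
  X3 -> S T0
  X4 -> T1 A

CYK fill — only the sub-triangle for w[2..3]:
  T[2,2] 'c' = {T0}  orig:{}
  T[3,3] 'c' = {T0}  orig:{}
  T[2,3] 'cc' = {A}

Original NTs in T[2,3] deriving "cc": ["A"]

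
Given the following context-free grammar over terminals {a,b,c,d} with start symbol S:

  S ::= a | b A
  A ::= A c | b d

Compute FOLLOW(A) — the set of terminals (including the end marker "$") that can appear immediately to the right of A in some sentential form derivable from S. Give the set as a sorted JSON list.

Compute FIRST by fixpoint:
round 1:
  A via A→b d: +{b}
  S via S→a: +{a}
  S via S→b A: +{b}
  FIRST[S]={a,b}  FIRST[A]={b}
round 2: (stable)
  FIRST[S]={a,b}  FIRST[A]={b}

Compute FOLLOW by fixpoint:
seed FOLLOW(S) with $
iter 1:
  A→A c: FOLLOW(A) ⊇ FIRST(c) = {c}; new: +{c}
  S→b A: FOLLOW(A) ⊇ FOLLOW(S) ⊇ {$}; new: +{$}
  S: {$}  A: {$,c}
iter 2: (stable)
  S: {$}  A: {$,c}

FOLLOW(A) = ["$", "c"]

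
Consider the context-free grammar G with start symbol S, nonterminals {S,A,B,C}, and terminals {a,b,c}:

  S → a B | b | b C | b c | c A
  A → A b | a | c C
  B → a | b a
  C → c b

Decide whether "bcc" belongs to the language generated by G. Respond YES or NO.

Convert to CNF:
  S -> T0 C | T0 T1 | T1 A | T2 B | b
  A -> A T0 | T1 C | a
  B -> T0 T2 | a
  C -> T1 T0
  T0 -> b
  T1 -> c
  T2 -> a

CYK fill:
  T[0,0] 'b' = {S,T0}  orig:{S}
  T[1,1] 'c' = {T1}  orig:{}
  T[2,2] 'c' = {T1}  orig:{}
  T[0,1] 'bc' = {S}
  T[1,2] 'cc' = ∅
  T[0,2] 'bcc' = ∅

S ∉ T[0,2] ⇒ NO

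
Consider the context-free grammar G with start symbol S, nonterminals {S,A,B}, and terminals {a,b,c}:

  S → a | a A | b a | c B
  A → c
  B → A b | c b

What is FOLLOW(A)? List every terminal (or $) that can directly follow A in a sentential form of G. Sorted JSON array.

FIRST iteration:
iter 1:
  A via A→c: +{c}
  B via B→A b: +{c}
  S via S→a: +{a}
  S via S→b a: +{b}
  S via S→c B: +{c}
  FIRST[S]={a,b,c}  FIRST[A]={c}  FIRST[B]={c}
iter 2: — fixpoint
  FIRST[S]={a,b,c}  FIRST[A]={c}  FIRST[B]={c}

FOLLOW sets:
seed FOLLOW(S) with $
iter 1:
  B→A b: FOLLOW(A) ⊇ FIRST(b) = {b}; new: +{b}
  S→a A: FOLLOW(A) ⊇ FOLLOW(S) ⊇ {$}; new: +{$}
  S→c B: FOLLOW(B) ⊇ FOLLOW(S) ⊇ {$}; new: +{$}
  S: {$}  A: {$,b}  B: {$}
iter 2: done
  S: {$}  A: {$,b}  B: {$}

FOLLOW(A) = ["$", "b"]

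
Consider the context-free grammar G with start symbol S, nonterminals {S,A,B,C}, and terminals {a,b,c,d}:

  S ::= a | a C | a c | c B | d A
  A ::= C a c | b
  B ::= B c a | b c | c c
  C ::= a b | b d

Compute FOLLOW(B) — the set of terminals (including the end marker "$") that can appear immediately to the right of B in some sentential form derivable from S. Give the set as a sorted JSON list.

FIRST iteration:
[1]
  A via A→b: +{b}
  B via B→b c: +{b}
  B via B→c c: +{c}
  C via C→a b: +{a}
  C via C→b d: +{b}
  S via S→a: +{a}
  S via S→c B: +{c}
  S via S→d A: +{d}
  FIRST[S]={a,c,d}  FIRST[A]={b}  FIRST[B]={b,c}  FIRST[C]={a,b}
[2]
  A via A→C a c: +{a}
  FIRST[S]={a,c,d}  FIRST[A]={a,b}  FIRST[B]={b,c}  FIRST[C]={a,b}
[3] (stable)
  FIRST[S]={a,c,d}  FIRST[A]={a,b}  FIRST[B]={b,c}  FIRST[C]={a,b}

FOLLOW iteration:
FOLLOW(S) := {$}
[1]
  A→C a c: FOLLOW(C) ⊇ FIRST(a) = {a}; new: +{a}
  B→B c a: FOLLOW(B) ⊇ FIRST(c) = {c}; new: +{c}
  S→a C: FOLLOW(C) ⊇ FOLLOW(S) ⊇ {$}; new: +{$}
  S→c B: FOLLOW(B) ⊇ FOLLOW(S) ⊇ {$}; new: +{$}
  S→d A: FOLLOW(A) ⊇ FOLLOW(S) ⊇ {$}; new: +{$}
  FOLLOW[S]={$}  FOLLOW[A]={$}  FOLLOW[B]={$,c}  FOLLOW[C]={$,a}
[2] done
  FOLLOW[S]={$}  FOLLOW[A]={$}  FOLLOW[B]={$,c}  FOLLOW[C]={$,a}

FOLLOW(B) = ["$", "c"]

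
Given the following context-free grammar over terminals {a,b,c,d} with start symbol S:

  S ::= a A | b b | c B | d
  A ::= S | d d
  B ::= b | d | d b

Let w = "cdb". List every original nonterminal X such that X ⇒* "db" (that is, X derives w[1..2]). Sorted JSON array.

Convert to CNF:
  S -> T0 A | T1 T1 | T2 B | d
  A -> T0 A | T1 T1 | T2 B | T3 T3 | d
  B -> T3 T1 | b | d
  T0 -> a
  T1 -> b
  T2 -> c
  T3 -> d

Fill CYK table bottom-up, restricted to cells inside w[1..2]:
  [1..1]={A,B,S,T3}  "d"  orig:{A,B,S}
  [2..2]={B,T1}  "b"  orig:{B}
  [1..2]={B}  "db"

Original NTs in T[1,2] deriving "db": ["B"]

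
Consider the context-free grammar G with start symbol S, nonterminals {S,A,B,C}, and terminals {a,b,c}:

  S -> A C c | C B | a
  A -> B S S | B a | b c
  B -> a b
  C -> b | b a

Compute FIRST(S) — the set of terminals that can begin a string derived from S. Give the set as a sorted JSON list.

Compute FIRST by fixpoint:
round 1:
  A via A→b c: +{b}
  B via B→a b: +{a}
  C via C→b: +{b}
  S via S→A C c: +{b}
  S via S→a: +{a}
  S: {a,b}  A: {b}  B: {a}  C: {b}
round 2:
  A via A→B S S: +{a}
  S: {a,b}  A: {a,b}  B: {a}  C: {b}
round 3: done
  S: {a,b}  A: {a,b}  B: {a}  C: {b}

FIRST(S) = ["a", "b"]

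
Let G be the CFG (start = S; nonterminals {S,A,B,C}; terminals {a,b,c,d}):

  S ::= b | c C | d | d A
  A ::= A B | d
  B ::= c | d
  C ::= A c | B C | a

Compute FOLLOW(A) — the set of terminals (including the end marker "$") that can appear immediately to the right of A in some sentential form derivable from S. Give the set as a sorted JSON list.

FIRST sets, iterate to fixpoint:
pass 1:
  A via A→d: +{d}
  B via B→c: +{c}
  B via B→d: +{d}
  C via C→A c: +{d}
  C via C→B C: +{c}
  C via C→a: +{a}
  S via S→b: +{b}
  S via S→c C: +{c}
  S via S→d: +{d}
  S: {b,c,d}  A: {d}  B: {c,d}  C: {a,c,d}
pass 2: done
  S: {b,c,d}  A: {d}  B: {c,d}  C: {a,c,d}

FOLLOW sets:
initialize: $ ∈ FOLLOW(S)
pass 1:
  A→A B: FOLLOW(A) ⊇ FIRST(B) = {c,d}; new: +{c,d}
  A→A B: FOLLOW(B) ⊇ FOLLOW(A) ⊇ {c,d}; new: +{c,d}
  C→B C: FOLLOW(B) ⊇ FIRST(C) = {a,c,d}; new: +{a}
  S→c C: FOLLOW(C) ⊇ FOLLOW(S) ⊇ {$}; new: +{$}
  S→d A: FOLLOW(A) ⊇ FOLLOW(S) ⊇ {$}; new: +{$}
  FOLLOW[S]={$}  FOLLOW[A]={$,c,d}  FOLLOW[B]={a,c,d}  FOLLOW[C]={$}
pass 2:
  A→A B: FOLLOW(B) ⊇ FOLLOW(A) ⊇ {$,c,d}; new: +{$}
  FOLLOW[S]={$}  FOLLOW[A]={$,c,d}  FOLLOW[B]={$,a,c,d}  FOLLOW[C]={$}
pass 3: done
  FOLLOW[S]={$}  FOLLOW[A]={$,c,d}  FOLLOW[B]={$,a,c,d}  FOLLOW[C]={$}

FOLLOW(A) = ["$", "c", "d"]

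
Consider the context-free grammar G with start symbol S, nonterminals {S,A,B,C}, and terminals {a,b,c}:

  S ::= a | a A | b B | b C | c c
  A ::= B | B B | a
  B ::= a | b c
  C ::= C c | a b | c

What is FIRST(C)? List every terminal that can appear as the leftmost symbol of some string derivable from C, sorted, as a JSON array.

FIRST sets, iterate to fixpoint:
pass 1:
  A via A→a: +{a}
  B via B→a: +{a}
  B via B→b c: +{b}
  C via C→a b: +{a}
  C via C→c: +{c}
  S via S→a: +{a}
  S via S→b B: +{b}
  S via S→c c: +{c}
  FIRST[S]={a,b,c}  FIRST[A]={a}  FIRST[B]={a,b}  FIRST[C]={a,c}
pass 2:
  A via A→B: +{b}
  FIRST[S]={a,b,c}  FIRST[A]={a,b}  FIRST[B]={a,b}  FIRST[C]={a,c}
pass 3: — fixpoint
  FIRST[S]={a,b,c}  FIRST[A]={a,b}  FIRST[B]={a,b}  FIRST[C]={a,c}

FIRST(C) = ["a", "c"]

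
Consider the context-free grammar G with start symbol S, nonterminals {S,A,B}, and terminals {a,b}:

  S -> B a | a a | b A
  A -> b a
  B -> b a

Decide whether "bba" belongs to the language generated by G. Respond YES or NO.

CNF form of G:
  S -> B T1 | T0 A | T1 T1
  A -> T0 T1
  B -> T0 T1
  T0 -> b
  T1 -> a

CYK table (by increasing span):
  cell(0,0) b: {T0}  orig:{}
  cell(1,1) b: {T0}  orig:{}
  cell(2,2) a: {T1}  orig:{}
  cell(0,1) bb: ∅
  cell(1,2) ba: {A,B}
  cell(0,2) bba: {S}

S ∈ T[0,2] ⇒ YES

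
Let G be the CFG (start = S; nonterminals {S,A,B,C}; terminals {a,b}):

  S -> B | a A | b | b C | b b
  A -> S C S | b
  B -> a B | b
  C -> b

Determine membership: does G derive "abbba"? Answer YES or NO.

CNF form of G:
  S -> T0 A | T0 B | T1 C | T1 T1 | b
  A -> S X2 | b
  B -> T0 B | b
  C -> b
  T0 -> a
  T1 -> b
  X2 -> C S

Fill CYK table bottom-up:
  [0..0]={T0}  "a"  orig:{}
  [1..1]={A,B,C,S,T1}  "b"  orig:{A,B,C,S}
  [2..2]={A,B,C,S,T1}  "b"  orig:{A,B,C,S}
  [3..3]={A,B,C,S,T1}  "b"  orig:{A,B,C,S}
  [4..4]={T0}  "a"  orig:{}
  [0..1]={B,S}  "ab"
  [1..2]={S,X2}  "bb"  orig:{S}
  [2..3]={S,X2}  "bb"  orig:{S}
  [3..4]=∅  "ba"
  [0..2]=∅  "abb"
  [1..3]={A,X2}  "bbb"  orig:{A}
  [2..4]=∅  "bba"
  [0..3]={A,S}  "abbb"
  [1..4]=∅  "bbba"
  [0..4]=∅  "abbba"

S ∉ T[0,4] ⇒ NO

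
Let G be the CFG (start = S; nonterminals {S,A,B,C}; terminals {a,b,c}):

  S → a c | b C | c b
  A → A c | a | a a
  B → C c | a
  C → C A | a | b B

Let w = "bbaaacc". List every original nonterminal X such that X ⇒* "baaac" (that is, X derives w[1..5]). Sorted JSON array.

Convert to CNF:
  S -> T0 T2 | T1 T0 | T2 C
  A -> A T0 | T1 T1 | a
  B -> C T0 | a
  C -> C A | T2 B | a
  T0 -> c
  T1 -> a
  T2 -> b

CYK fill — only the sub-triangle for w[1..5]:
  [1..1]={T2}  "b"  orig:{}
  [2..2]={A,B,C,T1}  "a"  orig:{A,B,C}
  [3..3]={A,B,C,T1}  "a"  orig:{A,B,C}
  [4..4]={A,B,C,T1}  "a"  orig:{A,B,C}
  [5..5]={T0}  "c"  orig:{}
  [1..2]={C,S}  "ba"
  [2..3]={A,C}  "aa"
  [3..4]={A,C}  "aa"
  [4..5]={A,B,S}  "ac"
  [1..3]={C,S}  "baa"
  [2..4]={C}  "aaa"
  [3..5]={A,B,C}  "aac"
  [1..4]={C,S}  "baaa"
  [2..5]={B,C}  "aaac"
  [1..5]={B,C,S}  "baaac"

Original NTs in T[1,5] deriving "baaac": ["B", "C", "S"]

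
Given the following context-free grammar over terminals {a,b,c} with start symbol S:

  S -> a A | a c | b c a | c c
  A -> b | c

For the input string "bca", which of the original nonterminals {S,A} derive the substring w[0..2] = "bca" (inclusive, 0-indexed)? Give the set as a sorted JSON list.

CNF form of G:
  S -> T0 A | T0 T1 | T1 T1 | T2 X3
  A -> b | c
  T0 -> a
  T1 -> c
  T2 -> b
  X3 -> T1 T0

CYK table (by increasing span), restricted to cells inside w[0..2]:
  cell(0,0) b: {A,T2}  orig:{A}
  cell(1,1) c: {A,T1}  orig:{A}
  cell(2,2) a: {T0}  orig:{}
  cell(0,1) bc: ∅
  cell(1,2) ca: {X3}  orig:{}
  cell(0,2) bca: {S}

Original NTs in T[0,2] deriving "bca": ["S"]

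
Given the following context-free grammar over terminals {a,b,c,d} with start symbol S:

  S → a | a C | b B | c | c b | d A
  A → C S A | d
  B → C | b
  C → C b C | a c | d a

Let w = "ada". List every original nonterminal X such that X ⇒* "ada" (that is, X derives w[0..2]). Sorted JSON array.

CNF form of G:
  S -> T0 B | T1 C | T2 T0 | T3 A | a | c
  A -> C X4 | d
  B -> C X5 | T1 T2 | T3 T1 | b
  C -> C X6 | T1 T2 | T3 T1
  T0 -> b
  T1 -> a
  T2 -> c
  T3 -> d
  X4 -> S A
  X5 -> T0 C
  X6 -> T0 C

Fill CYK table bottom-up (cells [i..j] with 0 ≤ i ≤ j ≤ 2 only):
  cell(0,0) a: {S,T1}  orig:{S}
  cell(1,1) d: {A,T3}  orig:{A}
  cell(2,2) a: {S,T1}  orig:{S}
  cell(0,1) ad: {X4}  orig:{}
  cell(1,2) da: {B,C}
  cell(0,2) ada: {S}

Original NTs in T[0,2] deriving "ada": ["S"]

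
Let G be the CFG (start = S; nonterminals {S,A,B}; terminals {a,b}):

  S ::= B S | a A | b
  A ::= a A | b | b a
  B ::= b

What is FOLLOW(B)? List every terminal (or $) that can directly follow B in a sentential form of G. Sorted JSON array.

Compute FIRST by fixpoint:
round 1:
  A via A→a A: +{a}
  A via A→b: +{b}
  B via B→b: +{b}
  S via S→B S: +{b}
  S via S→a A: +{a}
  FIRST(S)={a,b}  FIRST(A)={a,b}  FIRST(B)={b}
round 2: (stable)
  FIRST(S)={a,b}  FIRST(A)={a,b}  FIRST(B)={b}

FOLLOW sets:
seed FOLLOW(S) with $
iter 1:
  S→B S: FOLLOW(B) ⊇ FIRST(S) = {a,b}; new: +{a,b}
  S→a A: FOLLOW(A) ⊇ FOLLOW(S) ⊇ {$}; new: +{$}
  S: {$}  A: {$}  B: {a,b}
iter 2: — fixpoint
  S: {$}  A: {$}  B: {a,b}

FOLLOW(B) = ["a", "b"]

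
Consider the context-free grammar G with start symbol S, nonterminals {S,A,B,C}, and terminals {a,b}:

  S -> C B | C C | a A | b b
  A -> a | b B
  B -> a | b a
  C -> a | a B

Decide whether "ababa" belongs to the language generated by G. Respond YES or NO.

CNF form of G:
  S -> C B | C C | T0 T0 | T1 A
  A -> T0 B | a
  B -> T0 T1 | a
  C -> T1 B | a
  T0 -> b
  T1 -> a

CYK table (by increasing span):
  T[0,0] 'a' = {A,B,C,T1}  orig:{A,B,C}
  T[1,1] 'b' = {T0}  orig:{}
  T[2,2] 'a' = {A,B,C,T1}  orig:{A,B,C}
  T[3,3] 'b' = {T0}  orig:{}
  T[4,4] 'a' = {A,B,C,T1}  orig:{A,B,C}
  T[0,1] 'ab' = ∅
  T[1,2] 'ba' = {A,B}
  T[2,3] 'ab' = ∅
  T[3,4] 'ba' = {A,B}
  T[0,2] 'aba' = {C,S}
  T[1,3] 'bab' = ∅
  T[2,4] 'aba' = {C,S}
  T[0,3] 'abab' = ∅
  T[1,4] 'baba' = ∅
  T[0,4] 'ababa' = {S}

S ∈ T[0,4] ⇒ YES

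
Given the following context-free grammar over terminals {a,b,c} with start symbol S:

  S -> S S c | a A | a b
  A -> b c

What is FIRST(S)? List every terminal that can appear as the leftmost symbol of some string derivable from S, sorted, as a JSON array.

Compute FIRST by fixpoint:
iter 1:
  A via A→b c: +{b}
  S via S→a A: +{a}
  FIRST[S]={a}  FIRST[A]={b}
iter 2: done
  FIRST[S]={a}  FIRST[A]={b}

FIRST(S) = ["a"]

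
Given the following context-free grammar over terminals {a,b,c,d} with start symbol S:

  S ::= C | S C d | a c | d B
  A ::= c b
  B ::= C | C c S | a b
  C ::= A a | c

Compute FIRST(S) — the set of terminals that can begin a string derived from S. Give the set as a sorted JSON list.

Compute FIRST by fixpoint:
iter 1:
  A via A→c b: +{c}
  B via B→a b: +{a}
  C via C→A a: +{c}
  S via S→C: +{c}
  S via S→a c: +{a}
  S via S→d B: +{d}
  FIRST(S)={a,c,d}  FIRST(A)={c}  FIRST(B)={a}  FIRST(C)={c}
iter 2:
  B via B→C: +{c}
  FIRST(S)={a,c,d}  FIRST(A)={c}  FIRST(B)={a,c}  FIRST(C)={c}
iter 3: (no change)
  FIRST(S)={a,c,d}  FIRST(A)={c}  FIRST(B)={a,c}  FIRST(C)={c}

FIRST(S) = ["a", "c", "d"]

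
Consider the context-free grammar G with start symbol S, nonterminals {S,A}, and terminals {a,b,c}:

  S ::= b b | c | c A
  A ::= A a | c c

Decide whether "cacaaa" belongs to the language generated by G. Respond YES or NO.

Convert to CNF:
  S -> T1 A | T2 T2 | c
  A -> A T0 | T1 T1
  T0 -> a
  T1 -> c
  T2 -> b

Fill CYK table bottom-up:
  [0..0]={S,T1}  "c"  orig:{S}
  [1..1]={T0}  "a"  orig:{}
  [2..2]={S,T1}  "c"  orig:{S}
  [3..3]={T0}  "a"  orig:{}
  [4..4]={T0}  "a"  orig:{}
  [5..5]={T0}  "a"  orig:{}
  [0..1]=∅  "ca"
  [1..2]=∅  "ac"
  [2..3]=∅  "ca"
  [3..4]=∅  "aa"
  [4..5]=∅  "aa"
  [0..2]=∅  "cac"
  [1..3]=∅  "aca"
  [2..4]=∅  "caa"
  [3..5]=∅  "aaa"
  [0..3]=∅  "caca"
  [1..4]=∅  "acaa"
  [2..5]=∅  "caaa"
  [0..4]=∅  "cacaa"
  [1..5]=∅  "acaaa"
  [0..5]=∅  "cacaaa"

S ∉ T[0,5] ⇒ NO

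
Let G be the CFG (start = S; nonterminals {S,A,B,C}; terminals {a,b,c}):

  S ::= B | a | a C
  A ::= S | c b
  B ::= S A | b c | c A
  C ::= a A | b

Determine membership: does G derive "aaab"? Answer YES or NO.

Convert to CNF:
  S -> S A | T0 C | T1 T2 | T2 A | a
  A -> S A | T0 C | T1 T2 | T2 A | T2 T1 | a
  B -> S A | T1 T2 | T2 A
  C -> T0 A | b
  T0 -> a
  T1 -> b
  T2 -> c

Fill CYK table bottom-up:
  cell(0,0) a: {A,S,T0}  orig:{A,S}
  cell(1,1) a: {A,S,T0}  orig:{A,S}
  cell(2,2) a: {A,S,T0}  orig:{A,S}
  cell(3,3) b: {C,T1}  orig:{C}
  cell(0,1) aa: {A,B,C,S}
  cell(1,2) aa: {A,B,C,S}
  cell(2,3) ab: {A,S}
  cell(0,2) aaa: {A,B,C,S}
  cell(1,3) aab: {A,B,C,S}
  cell(0,3) aaab: {A,B,C,S}

S ∈ T[0,3] ⇒ YES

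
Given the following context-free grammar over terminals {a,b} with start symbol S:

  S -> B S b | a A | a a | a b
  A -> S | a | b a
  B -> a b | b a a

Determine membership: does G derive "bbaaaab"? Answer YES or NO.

CNF form of G:
  S -> B X4 | T1 A | T1 T0 | T1 T1
  A -> B X2 | T0 T1 | T1 A | T1 T0 | T1 T1 | a
  B -> T0 X3 | T1 T0
  T0 -> b
  T1 -> a
  X2 -> S T0
  X3 -> T1 T1
  X4 -> S T0

Fill CYK table bottom-up:
  T[0,0] 'b' = {T0}  orig:{}
  T[1,1] 'b' = {T0}  orig:{}
  T[2,2] 'a' = {A,T1}  orig:{A}
  T[3,3] 'a' = {A,T1}  orig:{A}
  T[4,4] 'a' = {A,T1}  orig:{A}
  T[5,5] 'a' = {A,T1}  orig:{A}
  T[6,6] 'b' = {T0}  orig:{}
  T[0,1] 'bb' = ∅
  T[1,2] 'ba' = {A}
  T[2,3] 'aa' = {A,S,X3}  orig:{A,S}
  T[3,4] 'aa' = {A,S,X3}  orig:{A,S}
  T[4,5] 'aa' = {A,S,X3}  orig:{A,S}
  T[5,6] 'ab' = {A,B,S}
  T[0,2] 'bba' = ∅
  T[1,3] 'baa' = {B}
  T[2,4] 'aaa' = {A,S}
  T[3,5] 'aaa' = {A,S}
  T[4,6] 'aab' = {A,S,X2,X4}  orig:{A,S}
  T[0,3] 'bbaa' = ∅
  T[1,4] 'baaa' = ∅
  T[2,5] 'aaaa' = {A,S}
  T[3,6] 'aaab' = {A,S,X2,X4}  orig:{A,S}
  T[0,4] 'bbaaa' = ∅
  T[1,5] 'baaaa' = ∅
  T[2,6] 'aaaab' = {A,S,X2,X4}  orig:{A,S}
  T[0,5] 'bbaaaa' = ∅
  T[1,6] 'baaaab' = {A,S}
  T[0,6] 'bbaaaab' = ∅

S ∉ T[0,6] ⇒ NO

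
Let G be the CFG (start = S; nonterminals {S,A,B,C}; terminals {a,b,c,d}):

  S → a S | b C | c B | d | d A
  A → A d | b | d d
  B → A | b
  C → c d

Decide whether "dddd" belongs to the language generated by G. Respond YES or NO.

CNF form of G:
  S -> T0 A | T1 B | T2 S | T3 C | d
  A -> A T0 | T0 T0 | b
  B -> A T0 | T0 T0 | b
  C -> T1 T0
  T0 -> d
  T1 -> c
  T2 -> a
  T3 -> b

CYK fill:
  [0..0]={S,T0}  "d"  orig:{S}
  [1..1]={S,T0}  "d"  orig:{S}
  [2..2]={S,T0}  "d"  orig:{S}
  [3..3]={S,T0}  "d"  orig:{S}
  [0..1]={A,B}  "dd"
  [1..2]={A,B}  "dd"
  [2..3]={A,B}  "dd"
  [0..2]={A,B,S}  "ddd"
  [1..3]={A,B,S}  "ddd"
  [0..3]={A,B,S}  "dddd"

S ∈ T[0,3] ⇒ YES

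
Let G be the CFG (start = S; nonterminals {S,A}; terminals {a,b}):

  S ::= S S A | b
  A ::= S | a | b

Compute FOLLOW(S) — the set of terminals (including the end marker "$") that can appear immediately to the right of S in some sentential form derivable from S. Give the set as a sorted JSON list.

Compute FIRST by fixpoint:
[1]
  A via A→a: +{a}
  A via A→b: +{b}
  S via S→b: +{b}
  FIRST(S)={b}  FIRST(A)={a,b}
[2] (stable)
  FIRST(S)={b}  FIRST(A)={a,b}

FOLLOW iteration:
FOLLOW(S) := {$}
pass 1:
  S→S S A: FOLLOW(S) ⊇ FIRST(S) = {b}; new: +{b}
  S→S S A: FOLLOW(S) ⊇ FIRST(A) = {a,b}; new: +{a}
  S→S S A: FOLLOW(A) ⊇ FOLLOW(S) ⊇ {$,a,b}; new: +{$,a,b}
  FOLLOW[S]={$,a,b}  FOLLOW[A]={$,a,b}
pass 2: (no change)
  FOLLOW[S]={$,a,b}  FOLLOW[A]={$,a,b}

FOLLOW(S) = ["$", "a", "b"]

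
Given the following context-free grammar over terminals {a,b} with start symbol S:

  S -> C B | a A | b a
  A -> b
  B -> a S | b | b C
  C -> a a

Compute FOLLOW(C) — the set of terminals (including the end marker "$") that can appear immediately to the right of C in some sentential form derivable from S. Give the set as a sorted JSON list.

FIRST sets, iterate to fixpoint:
iter 1:
  A via A→b: +{b}
  B via B→a S: +{a}
  B via B→b: +{b}
  C via C→a a: +{a}
  S via S→C B: +{a}
  S via S→b a: +{b}
  FIRST(S)={a,b}  FIRST(A)={b}  FIRST(B)={a,b}  FIRST(C)={a}
iter 2: (no change)
  FIRST(S)={a,b}  FIRST(A)={b}  FIRST(B)={a,b}  FIRST(C)={a}

FOLLOW iteration:
FOLLOW(S) := {$}
iter 1:
  S→C B: FOLLOW(C) ⊇ FIRST(B) = {a,b}; new: +{a,b}
  S→C B: FOLLOW(B) ⊇ FOLLOW(S) ⊇ {$}; new: +{$}
  S→a A: FOLLOW(A) ⊇ FOLLOW(S) ⊇ {$}; new: +{$}
  S: {$}  A: {$}  B: {$}  C: {a,b}
iter 2:
  B→b C: FOLLOW(C) ⊇ FOLLOW(B) ⊇ {$}; new: +{$}
  S: {$}  A: {$}  B: {$}  C: {$,a,b}
iter 3: — fixpoint
  S: {$}  A: {$}  B: {$}  C: {$,a,b}

FOLLOW(C) = ["$", "a", "b"]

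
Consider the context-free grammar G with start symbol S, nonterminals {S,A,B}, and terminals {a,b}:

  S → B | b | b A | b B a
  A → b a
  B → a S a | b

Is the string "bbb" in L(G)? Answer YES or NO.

Convert to CNF:
  S -> T0 A | T0 X4 | T1 X3 | b
  A -> T0 T1
  B -> T1 X2 | b
  T0 -> b
  T1 -> a
  X2 -> S T1
  X3 -> S T1
  X4 -> B T1

Fill CYK table bottom-up:
  cell(0,0) b: {B,S,T0}  orig:{B,S}
  cell(1,1) b: {B,S,T0}  orig:{B,S}
  cell(2,2) b: {B,S,T0}  orig:{B,S}
  cell(0,1) bb: ∅
  cell(1,2) bb: ∅
  cell(0,2) bbb: ∅

S ∉ T[0,2] ⇒ NO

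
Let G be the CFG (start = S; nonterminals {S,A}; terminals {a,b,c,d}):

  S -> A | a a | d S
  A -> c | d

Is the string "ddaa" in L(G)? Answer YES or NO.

Convert to CNF:
  S -> T0 T0 | T1 S | c | d
  A -> c | d
  T0 -> a
  T1 -> d

Fill CYK table bottom-up:
  [0..0]={A,S,T1}  "d"  orig:{A,S}
  [1..1]={A,S,T1}  "d"  orig:{A,S}
  [2..2]={T0}  "a"  orig:{}
  [3..3]={T0}  "a"  orig:{}
  [0..1]={S}  "dd"
  [1..2]=∅  "da"
  [2..3]={S}  "aa"
  [0..2]=∅  "dda"
  [1..3]={S}  "daa"
  [0..3]={S}  "ddaa"

S ∈ T[0,3] ⇒ YES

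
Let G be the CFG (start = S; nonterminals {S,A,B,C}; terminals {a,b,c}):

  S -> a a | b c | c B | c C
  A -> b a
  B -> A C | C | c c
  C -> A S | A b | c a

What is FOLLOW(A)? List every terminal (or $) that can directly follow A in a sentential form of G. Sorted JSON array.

FIRST sets, iterate to fixpoint:
[1]
  A via A→b a: +{b}
  B via B→A C: +{b}
  B via B→c c: +{c}
  C via C→A S: +{b}
  C via C→c a: +{c}
  S via S→a a: +{a}
  S via S→b c: +{b}
  S via S→c B: +{c}
  FIRST(S)={a,b,c}  FIRST(A)={b}  FIRST(B)={b,c}  FIRST(C)={b,c}
[2] (no change)
  FIRST(S)={a,b,c}  FIRST(A)={b}  FIRST(B)={b,c}  FIRST(C)={b,c}

FOLLOW sets:
FOLLOW(S) := {$}
pass 1:
  B→A C: FOLLOW(A) ⊇ FIRST(C) = {b,c}; new: +{b,c}
  C→A S: FOLLOW(A) ⊇ FIRST(S) = {a,b,c}; new: +{a}
  S→c B: FOLLOW(B) ⊇ FOLLOW(S) ⊇ {$}; new: +{$}
  S→c C: FOLLOW(C) ⊇ FOLLOW(S) ⊇ {$}; new: +{$}
  S: {$}  A: {a,b,c}  B: {$}  C: {$}
pass 2: (stable)
  S: {$}  A: {a,b,c}  B: {$}  C: {$}

FOLLOW(A) = ["a", "b", "c"]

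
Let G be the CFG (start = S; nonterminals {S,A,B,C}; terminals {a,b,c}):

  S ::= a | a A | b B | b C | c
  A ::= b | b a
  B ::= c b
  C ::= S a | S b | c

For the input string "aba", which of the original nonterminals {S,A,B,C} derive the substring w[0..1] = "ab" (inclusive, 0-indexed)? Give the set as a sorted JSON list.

Convert to CNF:
  S -> T0 B | T0 C | T1 A | a | c
  A -> T0 T1 | b
  B -> T2 T0
  C -> S T0 | S T1 | c
  T0 -> b
  T1 -> a
  T2 -> c

Fill CYK table bottom-up — only the sub-triangle for w[0..1]:
  T[0,0] 'a' = {S,T1}  orig:{S}
  T[1,1] 'b' = {A,T0}  orig:{A}
  T[0,1] 'ab' = {C,S}

Original NTs in T[0,1] deriving "ab": ["C", "S"]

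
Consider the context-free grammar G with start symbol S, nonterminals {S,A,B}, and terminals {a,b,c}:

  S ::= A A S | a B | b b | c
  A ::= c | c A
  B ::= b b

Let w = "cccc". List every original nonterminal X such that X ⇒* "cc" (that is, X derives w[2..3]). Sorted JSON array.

Convert to CNF:
  S -> A X3 | T1 T1 | T2 B | c
  A -> T0 A | c
  B -> T1 T1
  T0 -> c
  T1 -> b
  T2 -> a
  X3 -> A S

CYK table (by increasing span) (cells [i..j] with 2 ≤ i ≤ j ≤ 3 only):
  cell(2,2) c: {A,S,T0}  orig:{A,S}
  cell(3,3) c: {A,S,T0}  orig:{A,S}
  cell(2,3) cc: {A,X3}  orig:{A}

Original NTs in T[2,3] deriving "cc": ["A"]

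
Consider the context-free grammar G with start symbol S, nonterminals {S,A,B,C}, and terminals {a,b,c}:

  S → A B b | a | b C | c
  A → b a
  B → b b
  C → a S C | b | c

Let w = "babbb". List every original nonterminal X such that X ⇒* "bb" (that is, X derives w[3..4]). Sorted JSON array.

Convert to CNF:
  S -> A X3 | T0 C | a | c
  A -> T0 T1
  B -> T0 T0
  C -> T1 X2 | b | c
  T0 -> b
  T1 -> a
  X2 -> S C
  X3 -> B T0

Fill CYK table bottom-up, restricted to cells inside w[3..4]:
  T[3,3] 'b' = {C,T0}  orig:{C}
  T[4,4] 'b' = {C,T0}  orig:{C}
  T[3,4] 'bb' = {B,S}

Original NTs in T[3,4] deriving "bb": ["B", "S"]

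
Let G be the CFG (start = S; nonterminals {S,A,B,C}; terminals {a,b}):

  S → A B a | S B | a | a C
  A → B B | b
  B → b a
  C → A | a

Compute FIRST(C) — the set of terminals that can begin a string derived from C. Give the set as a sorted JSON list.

FIRST sets, iterate to fixpoint:
iter 1:
  A via A→b: +{b}
  B via B→b a: +{b}
  C via C→A: +{b}
  C via C→a: +{a}
  S via S→A B a: +{b}
  S via S→a: +{a}
  S: {a,b}  A: {b}  B: {b}  C: {a,b}
iter 2: — fixpoint
  S: {a,b}  A: {b}  B: {b}  C: {a,b}

FIRST(C) = ["a", "b"]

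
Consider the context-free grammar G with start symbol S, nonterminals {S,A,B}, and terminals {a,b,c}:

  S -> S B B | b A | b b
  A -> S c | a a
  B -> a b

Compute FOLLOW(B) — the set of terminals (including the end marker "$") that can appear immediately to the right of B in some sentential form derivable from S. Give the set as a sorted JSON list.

Compute FIRST by fixpoint:
[1]
  A via A→a a: +{a}
  B via B→a b: +{a}
  S via S→b A: +{b}
  FIRST[S]={b}  FIRST[A]={a}  FIRST[B]={a}
[2]
  A via A→S c: +{b}
  FIRST[S]={b}  FIRST[A]={a,b}  FIRST[B]={a}
[3] (stable)
  FIRST[S]={b}  FIRST[A]={a,b}  FIRST[B]={a}

FOLLOW sets:
seed FOLLOW(S) with $
[1]
  A→S c: FOLLOW(S) ⊇ FIRST(c) = {c}; new: +{c}
  S→S B B: FOLLOW(S) ⊇ FIRST(B) = {a}; new: +{a}
  S→S B B: FOLLOW(B) ⊇ FIRST(B) = {a}; new: +{a}
  S→S B B: FOLLOW(B) ⊇ FOLLOW(S) ⊇ {$,a,c}; new: +{$,c}
  S→b A: FOLLOW(A) ⊇ FOLLOW(S) ⊇ {$,a,c}; new: +{$,a,c}
  S: {$,a,c}  A: {$,a,c}  B: {$,a,c}
[2] — fixpoint
  S: {$,a,c}  A: {$,a,c}  B: {$,a,c}

FOLLOW(B) = ["$", "a", "c"]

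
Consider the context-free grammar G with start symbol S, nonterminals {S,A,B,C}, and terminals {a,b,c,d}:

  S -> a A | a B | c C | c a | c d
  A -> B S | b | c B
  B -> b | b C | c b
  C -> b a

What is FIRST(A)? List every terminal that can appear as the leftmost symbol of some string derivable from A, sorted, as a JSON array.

Compute FIRST by fixpoint:
round 1:
  A via A→b: +{b}
  A via A→c B: +{c}
  B via B→b: +{b}
  B via B→c b: +{c}
  C via C→b a: +{b}
  S via S→a A: +{a}
  S via S→c C: +{c}
  FIRST[S]={a,c}  FIRST[A]={b,c}  FIRST[B]={b,c}  FIRST[C]={b}
round 2: (no change)
  FIRST[S]={a,c}  FIRST[A]={b,c}  FIRST[B]={b,c}  FIRST[C]={b}

FIRST(A) = ["b", "c"]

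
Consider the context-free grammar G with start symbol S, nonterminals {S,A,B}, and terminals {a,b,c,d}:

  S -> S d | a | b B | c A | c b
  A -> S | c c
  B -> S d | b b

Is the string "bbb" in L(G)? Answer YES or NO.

CNF form of G:
  S -> S T0 | T1 B | T2 A | T2 T1 | a
  A -> S T0 | T1 B | T2 A | T2 T1 | T2 T2 | a
  B -> S T0 | T1 T1
  T0 -> d
  T1 -> b
  T2 -> c

Fill CYK table bottom-up:
  T[0,0] 'b' = {T1}  orig:{}
  T[1,1] 'b' = {T1}  orig:{}
  T[2,2] 'b' = {T1}  orig:{}
  T[0,1] 'bb' = {B}
  T[1,2] 'bb' = {B}
  T[0,2] 'bbb' = {A,S}

S ∈ T[0,2] ⇒ YES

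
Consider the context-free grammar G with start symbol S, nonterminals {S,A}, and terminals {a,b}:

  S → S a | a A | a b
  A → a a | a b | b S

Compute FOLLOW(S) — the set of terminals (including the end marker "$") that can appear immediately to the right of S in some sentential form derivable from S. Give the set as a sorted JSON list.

FIRST sets, iterate to fixpoint:
iter 1:
  A via A→a a: +{a}
  A via A→b S: +{b}
  S via S→a A: +{a}
  FIRST(S)={a}  FIRST(A)={a,b}
iter 2: (stable)
  FIRST(S)={a}  FIRST(A)={a,b}

FOLLOW iteration:
FOLLOW(S) := {$}
round 1:
  S→S a: FOLLOW(S) ⊇ FIRST(a) = {a}; new: +{a}
  S→a A: FOLLOW(A) ⊇ FOLLOW(S) ⊇ {$,a}; new: +{$,a}
  FOLLOW(S)={$,a}  FOLLOW(A)={$,a}
round 2: (no change)
  FOLLOW(S)={$,a}  FOLLOW(A)={$,a}

FOLLOW(S) = ["$", "a"]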